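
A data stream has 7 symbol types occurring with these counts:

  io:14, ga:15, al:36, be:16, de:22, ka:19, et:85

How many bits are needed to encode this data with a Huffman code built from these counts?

Merge the two smallest weights repeatedly:
merge io(14) and ga(15): 29
merge be(16) and ka(19): 35
merge de(22) and 29: 51
merge 35 and al(36): 71
merge 51 and 71: 122
merge et(85) and 122: 207
Each symbol's bit-cost is frequency × depth; summing gives 515 bits (equivalently 29 + 35 + 51 + 71 + 122 + 207).

515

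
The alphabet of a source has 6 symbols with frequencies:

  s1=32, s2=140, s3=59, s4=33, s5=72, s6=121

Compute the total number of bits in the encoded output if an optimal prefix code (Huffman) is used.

Build the Huffman tree bottom-up:
s1(32) + s4(33) → 65
s3(59) + 65 → 124
s5(72) + s6(121) → 193
124 + s2(140) → 264
193 + 264 → 457
Each symbol's bit-cost is frequency × depth; summing gives 1103 bits (equivalently 65 + 124 + 193 + 264 + 457).

1103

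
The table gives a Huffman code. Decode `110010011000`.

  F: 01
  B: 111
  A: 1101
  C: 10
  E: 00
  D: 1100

DCFCE

Read left to right; each codeword is recognised as soon as it completes (prefix code):
  1100→D | 10→C | 01→F | 10→C | 00→E
Decoded message: DCFCE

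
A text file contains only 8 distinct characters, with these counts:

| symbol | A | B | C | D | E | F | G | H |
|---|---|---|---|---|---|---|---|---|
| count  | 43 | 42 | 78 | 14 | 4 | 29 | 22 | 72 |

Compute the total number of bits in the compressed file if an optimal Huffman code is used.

820

Merge the two smallest weights repeatedly:
combine E(4), D(14) → 18
combine 18, G(22) → 40
combine F(29), 40 → 69
combine B(42), A(43) → 85
combine 69, H(72) → 141
combine C(78), 85 → 163
combine 141, 163 → 304
The encoded length is the sum of every internal node's weight: 18 + 40 + 69 + 85 + 141 + 163 + 304 = 820 bits.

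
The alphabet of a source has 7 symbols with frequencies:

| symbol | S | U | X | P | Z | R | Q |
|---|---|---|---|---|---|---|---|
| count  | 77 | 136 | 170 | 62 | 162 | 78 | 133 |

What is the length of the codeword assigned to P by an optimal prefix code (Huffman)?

4

Repeatedly merge the two smallest:
P(62) + S(77) → 139
R(78) + Q(133) → 211
U(136) + 139 → 275
Z(162) + X(170) → 332
211 + 275 → 486
332 + 486 → 818
P's leaf is at depth 4, giving a 4-bit codeword.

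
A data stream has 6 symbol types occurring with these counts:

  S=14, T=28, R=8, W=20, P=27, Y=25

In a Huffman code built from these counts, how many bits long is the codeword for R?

4

Build the tree from the bottom:
combine R(8), S(14) → 22
combine W(20), 22 → 42
combine Y(25), P(27) → 52
combine T(28), 42 → 70
combine 52, 70 → 122
The subtree containing R is merged 4 times, so code length = 4.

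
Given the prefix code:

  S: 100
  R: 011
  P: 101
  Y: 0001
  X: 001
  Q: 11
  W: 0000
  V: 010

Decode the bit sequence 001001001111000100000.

Read left to right; each codeword is recognised as soon as it completes (prefix code):
  001→X | 001→X | 001→X | 11→Q | 100→S | 010→V | 0000→W
Decoded message: XXXQSVW

XXXQSVW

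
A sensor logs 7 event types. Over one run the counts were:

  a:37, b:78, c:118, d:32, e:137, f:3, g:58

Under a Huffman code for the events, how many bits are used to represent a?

Huffman merges, smallest pair first:
combine f(3), d(32) → 35
combine 35, a(37) → 72
combine g(58), 72 → 130
combine b(78), c(118) → 196
combine 130, e(137) → 267
combine 196, 267 → 463
a sits 4 levels below the root, so its codeword is 4 bits.

4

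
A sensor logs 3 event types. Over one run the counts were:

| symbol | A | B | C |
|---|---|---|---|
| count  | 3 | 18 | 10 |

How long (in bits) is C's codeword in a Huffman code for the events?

Build the tree from the bottom:
combine A(3), C(10) → 13
combine 13, B(18) → 31
The subtree containing C is merged 2 times, so code length = 2.

2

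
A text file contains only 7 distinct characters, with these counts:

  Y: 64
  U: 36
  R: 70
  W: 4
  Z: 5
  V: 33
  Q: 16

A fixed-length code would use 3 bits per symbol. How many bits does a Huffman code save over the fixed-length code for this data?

Fixed-length: 3 bits × 228 symbols = 684 bits.
Huffman merges:
merge W(4) and Z(5): 9
merge 9 and Q(16): 25
merge 25 and V(33): 58
merge U(36) and 58: 94
merge Y(64) and R(70): 134
merge 94 and 134: 228
Huffman total = 9 + 25 + 58 + 94 + 134 + 228 = 548 bits.
Saving = 684 − 548 = 136 bits.

136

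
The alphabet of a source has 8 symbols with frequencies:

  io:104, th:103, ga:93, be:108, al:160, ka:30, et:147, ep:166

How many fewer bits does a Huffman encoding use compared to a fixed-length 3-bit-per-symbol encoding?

Fixed-length: 3 bits × 911 symbols = 2733 bits.
Huffman merges:
ka(30) + ga(93) → 123
th(103) + io(104) → 207
be(108) + 123 → 231
et(147) + al(160) → 307
ep(166) + 207 → 373
231 + 307 → 538
373 + 538 → 911
Huffman total = 123 + 207 + 231 + 307 + 373 + 538 + 911 = 2690 bits.
Saving = 2733 − 2690 = 43 bits.

43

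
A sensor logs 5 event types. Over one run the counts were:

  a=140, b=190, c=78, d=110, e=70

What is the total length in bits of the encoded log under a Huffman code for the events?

Build the Huffman tree bottom-up:
combine e(70), c(78) → 148
combine d(110), a(140) → 250
combine 148, b(190) → 338
combine 250, 338 → 588
Each symbol's bit-cost is frequency × depth; summing gives 1324 bits (equivalently 148 + 250 + 338 + 588).

1324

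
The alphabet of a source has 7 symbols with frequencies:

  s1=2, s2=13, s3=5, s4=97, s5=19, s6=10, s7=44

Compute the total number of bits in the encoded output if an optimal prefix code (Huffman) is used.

386

Greedily combine the two least-frequent nodes:
merge s1(2) and s3(5): 7
merge 7 and s6(10): 17
merge s2(13) and 17: 30
merge s5(19) and 30: 49
merge s7(44) and 49: 93
merge 93 and s4(97): 190
Each symbol's bit-cost is frequency × depth; summing gives 386 bits (equivalently 7 + 17 + 30 + 49 + 93 + 190).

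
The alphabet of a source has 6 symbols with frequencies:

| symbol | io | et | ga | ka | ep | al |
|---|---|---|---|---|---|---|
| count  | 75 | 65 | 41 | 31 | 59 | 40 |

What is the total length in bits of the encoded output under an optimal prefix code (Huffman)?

Merge the two smallest weights repeatedly:
combine ka(31), al(40) → 71
combine ga(41), ep(59) → 100
combine et(65), 71 → 136
combine io(75), 100 → 175
combine 136, 175 → 311
Each symbol's bit-cost is frequency × depth; summing gives 793 bits (equivalently 71 + 100 + 136 + 175 + 311).

793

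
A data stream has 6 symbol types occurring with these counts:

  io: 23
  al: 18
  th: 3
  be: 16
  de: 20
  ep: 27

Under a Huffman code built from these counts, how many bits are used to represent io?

2

Build the tree from the bottom:
th(3) + be(16) → 19
al(18) + 19 → 37
de(20) + io(23) → 43
ep(27) + 37 → 64
43 + 64 → 107
io sits 2 levels below the root, so its codeword is 2 bits.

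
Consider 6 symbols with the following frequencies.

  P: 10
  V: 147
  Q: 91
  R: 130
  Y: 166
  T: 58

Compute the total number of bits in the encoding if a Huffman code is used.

Merge the two smallest weights repeatedly:
merge P(10) and T(58): 68
merge 68 and Q(91): 159
merge R(130) and V(147): 277
merge 159 and Y(166): 325
merge 277 and 325: 602
The encoded length is the sum of every internal node's weight: 68 + 159 + 277 + 325 + 602 = 1431 bits.

1431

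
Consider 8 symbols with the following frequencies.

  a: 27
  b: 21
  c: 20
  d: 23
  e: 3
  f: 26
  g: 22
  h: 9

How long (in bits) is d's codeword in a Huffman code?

Repeatedly merge the two smallest:
merge e(3) and h(9): 12
merge 12 and c(20): 32
merge b(21) and g(22): 43
merge d(23) and f(26): 49
merge a(27) and 32: 59
merge 43 and 49: 92
merge 59 and 92: 151
d sits 3 levels below the root, so its codeword is 3 bits.

3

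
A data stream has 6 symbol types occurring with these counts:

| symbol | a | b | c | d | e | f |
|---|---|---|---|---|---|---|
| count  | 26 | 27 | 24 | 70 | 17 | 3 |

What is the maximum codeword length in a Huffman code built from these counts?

4

Merge the two lowest-weight nodes at each step:
merge f(3) and e(17): 20
merge 20 and c(24): 44
merge a(26) and b(27): 53
merge 44 and 53: 97
merge d(70) and 97: 167
Maximum depth reached is 4.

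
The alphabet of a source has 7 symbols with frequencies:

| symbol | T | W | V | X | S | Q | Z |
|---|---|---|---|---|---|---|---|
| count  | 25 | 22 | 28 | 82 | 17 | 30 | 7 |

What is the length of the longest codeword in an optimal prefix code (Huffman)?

5

Merge the two lowest-weight nodes at each step:
Z(7) + S(17) → 24
W(22) + 24 → 46
T(25) + V(28) → 53
Q(30) + 46 → 76
53 + 76 → 129
X(82) + 129 → 211
Maximum depth reached is 5.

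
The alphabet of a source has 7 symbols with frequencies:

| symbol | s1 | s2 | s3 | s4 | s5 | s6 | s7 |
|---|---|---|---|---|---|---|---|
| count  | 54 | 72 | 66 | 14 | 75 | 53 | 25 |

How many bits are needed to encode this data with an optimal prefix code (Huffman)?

Build the Huffman tree bottom-up:
merge s4(14) and s7(25): 39
merge 39 and s6(53): 92
merge s1(54) and s3(66): 120
merge s2(72) and s5(75): 147
merge 92 and 120: 212
merge 147 and 212: 359
Each symbol's bit-cost is frequency × depth; summing gives 969 bits (equivalently 39 + 92 + 120 + 147 + 212 + 359).

969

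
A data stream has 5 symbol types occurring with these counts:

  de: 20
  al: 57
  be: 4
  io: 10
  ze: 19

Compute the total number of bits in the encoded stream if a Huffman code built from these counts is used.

Merge the two smallest weights repeatedly:
combine be(4), io(10) → 14
combine 14, ze(19) → 33
combine de(20), 33 → 53
combine 53, al(57) → 110
The encoded length is the sum of every internal node's weight: 14 + 33 + 53 + 110 = 210 bits.

210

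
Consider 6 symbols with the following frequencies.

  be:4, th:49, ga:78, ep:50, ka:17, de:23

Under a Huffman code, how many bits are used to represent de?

Build the tree from the bottom:
combine be(4), ka(17) → 21
combine 21, de(23) → 44
combine 44, th(49) → 93
combine ep(50), ga(78) → 128
combine 93, 128 → 221
de sits 3 levels below the root, so its codeword is 3 bits.

3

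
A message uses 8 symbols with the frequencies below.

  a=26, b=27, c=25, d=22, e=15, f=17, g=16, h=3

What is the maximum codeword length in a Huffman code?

Merge the two lowest-weight nodes at each step:
merge h(3) and e(15): 18
merge g(16) and f(17): 33
merge 18 and d(22): 40
merge c(25) and a(26): 51
merge b(27) and 33: 60
merge 40 and 51: 91
merge 60 and 91: 151
The first pair merged (h, e) ends up deepest, at depth 4.

4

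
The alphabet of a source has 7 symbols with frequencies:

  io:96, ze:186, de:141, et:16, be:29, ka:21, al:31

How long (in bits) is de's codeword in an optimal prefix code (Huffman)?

2

Repeatedly merge the two smallest:
combine et(16), ka(21) → 37
combine be(29), al(31) → 60
combine 37, 60 → 97
combine io(96), 97 → 193
combine de(141), ze(186) → 327
combine 193, 327 → 520
de sits 2 levels below the root, so its codeword is 2 bits.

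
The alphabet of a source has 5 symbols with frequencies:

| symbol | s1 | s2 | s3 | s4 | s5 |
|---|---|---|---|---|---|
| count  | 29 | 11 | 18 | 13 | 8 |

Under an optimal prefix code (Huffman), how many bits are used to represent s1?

2

Repeatedly merge the two smallest:
merge s5(8) and s2(11): 19
merge s4(13) and s3(18): 31
merge 19 and s1(29): 48
merge 31 and 48: 79
The subtree containing s1 is merged 2 times, so code length = 2.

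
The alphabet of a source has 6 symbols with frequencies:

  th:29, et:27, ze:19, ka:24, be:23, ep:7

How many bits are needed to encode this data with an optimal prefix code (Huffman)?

Merge the two smallest weights repeatedly:
combine ep(7), ze(19) → 26
combine be(23), ka(24) → 47
combine 26, et(27) → 53
combine th(29), 47 → 76
combine 53, 76 → 129
The encoded length is the sum of every internal node's weight: 26 + 47 + 53 + 76 + 129 = 331 bits.

331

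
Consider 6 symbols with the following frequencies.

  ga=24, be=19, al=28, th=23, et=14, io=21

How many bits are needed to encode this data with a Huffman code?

335

Merge the two smallest weights repeatedly:
combine et(14), be(19) → 33
combine io(21), th(23) → 44
combine ga(24), al(28) → 52
combine 33, 44 → 77
combine 52, 77 → 129
Total encoded bits = sum of merged weights = 33 + 44 + 52 + 77 + 129 = 335.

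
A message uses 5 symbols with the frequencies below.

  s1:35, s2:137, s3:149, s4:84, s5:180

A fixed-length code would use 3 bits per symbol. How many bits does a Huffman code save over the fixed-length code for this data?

466

Fixed-length: 3 bits × 585 symbols = 1755 bits.
Huffman merges:
merge s1(35) and s4(84): 119
merge 119 and s2(137): 256
merge s3(149) and s5(180): 329
merge 256 and 329: 585
Huffman total = 119 + 256 + 329 + 585 = 1289 bits.
Saving = 1755 − 1289 = 466 bits.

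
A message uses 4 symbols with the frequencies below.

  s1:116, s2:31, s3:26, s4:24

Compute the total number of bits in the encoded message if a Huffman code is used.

Greedily combine the two least-frequent nodes:
merge s4(24) and s3(26): 50
merge s2(31) and 50: 81
merge 81 and s1(116): 197
Each symbol's bit-cost is frequency × depth; summing gives 328 bits (equivalently 50 + 81 + 197).

328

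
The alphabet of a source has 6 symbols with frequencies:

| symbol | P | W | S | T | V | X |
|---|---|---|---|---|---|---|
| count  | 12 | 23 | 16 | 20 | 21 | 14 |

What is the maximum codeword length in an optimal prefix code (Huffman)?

3

Merge the two lowest-weight nodes at each step:
merge P(12) and X(14): 26
merge S(16) and T(20): 36
merge V(21) and W(23): 44
merge 26 and 36: 62
merge 44 and 62: 106
The rarest symbols sit at the bottom; the longest codeword is 3 bits.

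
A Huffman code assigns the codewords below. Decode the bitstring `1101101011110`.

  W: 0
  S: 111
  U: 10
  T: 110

TTUSU

Read left to right; each codeword is recognised as soon as it completes (prefix code):
  110→T | 110→T | 10→U | 111→S | 10→U
Decoded message: TTUSU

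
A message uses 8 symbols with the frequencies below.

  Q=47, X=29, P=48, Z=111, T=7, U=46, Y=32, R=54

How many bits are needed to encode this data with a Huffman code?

Build the Huffman tree bottom-up:
T(7) + X(29) → 36
Y(32) + 36 → 68
U(46) + Q(47) → 93
P(48) + R(54) → 102
68 + 93 → 161
102 + Z(111) → 213
161 + 213 → 374
Total encoded bits = sum of merged weights = 36 + 68 + 93 + 102 + 161 + 213 + 374 = 1047.

1047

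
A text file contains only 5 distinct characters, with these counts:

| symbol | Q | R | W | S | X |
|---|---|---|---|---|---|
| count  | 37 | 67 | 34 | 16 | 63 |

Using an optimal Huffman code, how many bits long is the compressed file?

484

Merge the two smallest weights repeatedly:
combine S(16), W(34) → 50
combine Q(37), 50 → 87
combine X(63), R(67) → 130
combine 87, 130 → 217
The encoded length is the sum of every internal node's weight: 50 + 87 + 130 + 217 = 484 bits.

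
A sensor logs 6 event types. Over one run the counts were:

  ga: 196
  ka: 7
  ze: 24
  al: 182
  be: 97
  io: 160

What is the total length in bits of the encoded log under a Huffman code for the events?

1491

Greedily combine the two least-frequent nodes:
combine ka(7), ze(24) → 31
combine 31, be(97) → 128
combine 128, io(160) → 288
combine al(182), ga(196) → 378
combine 288, 378 → 666
Each symbol's bit-cost is frequency × depth; summing gives 1491 bits (equivalently 31 + 128 + 288 + 378 + 666).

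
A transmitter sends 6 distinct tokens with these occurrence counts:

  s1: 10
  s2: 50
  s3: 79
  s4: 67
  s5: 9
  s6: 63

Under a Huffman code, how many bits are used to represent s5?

4

Build the tree from the bottom:
s5(9) + s1(10) → 19
19 + s2(50) → 69
s6(63) + s4(67) → 130
69 + s3(79) → 148
130 + 148 → 278
The subtree containing s5 is merged 4 times, so code length = 4.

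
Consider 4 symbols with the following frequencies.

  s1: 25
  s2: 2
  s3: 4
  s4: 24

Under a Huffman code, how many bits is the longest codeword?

3

Merge the two lowest-weight nodes at each step:
combine s2(2), s3(4) → 6
combine 6, s4(24) → 30
combine s1(25), 30 → 55
The rarest symbols sit at the bottom; the longest codeword is 3 bits.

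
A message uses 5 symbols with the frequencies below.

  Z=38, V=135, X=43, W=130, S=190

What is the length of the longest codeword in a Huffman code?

Merge the two lowest-weight nodes at each step:
Z(38) + X(43) → 81
81 + W(130) → 211
V(135) + S(190) → 325
211 + 325 → 536
The rarest symbols sit at the bottom; the longest codeword is 3 bits.

3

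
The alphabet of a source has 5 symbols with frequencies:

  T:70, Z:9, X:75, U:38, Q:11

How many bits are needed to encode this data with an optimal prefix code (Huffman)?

409

Build the Huffman tree bottom-up:
combine Z(9), Q(11) → 20
combine 20, U(38) → 58
combine 58, T(70) → 128
combine X(75), 128 → 203
Each symbol's bit-cost is frequency × depth; summing gives 409 bits (equivalently 20 + 58 + 128 + 203).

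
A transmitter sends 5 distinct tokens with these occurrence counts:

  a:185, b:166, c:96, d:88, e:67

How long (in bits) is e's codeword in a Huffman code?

Repeatedly merge the two smallest:
e(67) + d(88) → 155
c(96) + 155 → 251
b(166) + a(185) → 351
251 + 351 → 602
e's leaf is at depth 3, giving a 3-bit codeword.

3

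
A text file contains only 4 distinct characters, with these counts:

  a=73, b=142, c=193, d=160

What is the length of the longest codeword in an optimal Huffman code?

Merge the two lowest-weight nodes at each step:
combine a(73), b(142) → 215
combine d(160), c(193) → 353
combine 215, 353 → 568
The rarest symbols sit at the bottom; the longest codeword is 2 bits.

2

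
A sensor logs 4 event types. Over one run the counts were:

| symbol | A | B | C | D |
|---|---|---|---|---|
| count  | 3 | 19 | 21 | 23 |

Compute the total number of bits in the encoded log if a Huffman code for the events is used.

131

Build the Huffman tree bottom-up:
A(3) + B(19) → 22
C(21) + 22 → 43
D(23) + 43 → 66
Each symbol's bit-cost is frequency × depth; summing gives 131 bits (equivalently 22 + 43 + 66).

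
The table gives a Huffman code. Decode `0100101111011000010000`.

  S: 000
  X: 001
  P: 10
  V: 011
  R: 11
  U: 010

Read left to right; each codeword is recognised as soon as it completes (prefix code):
  010→U | 010→U | 11→R | 11→R | 011→V | 000→S | 010→U | 000→S
Decoded message: UURRVSUS

UURRVSUS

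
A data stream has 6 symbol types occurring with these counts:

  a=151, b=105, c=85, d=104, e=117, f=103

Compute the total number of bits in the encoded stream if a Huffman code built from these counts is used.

1727

Greedily combine the two least-frequent nodes:
merge c(85) and f(103): 188
merge d(104) and b(105): 209
merge e(117) and a(151): 268
merge 188 and 209: 397
merge 268 and 397: 665
Each symbol's bit-cost is frequency × depth; summing gives 1727 bits (equivalently 188 + 209 + 268 + 397 + 665).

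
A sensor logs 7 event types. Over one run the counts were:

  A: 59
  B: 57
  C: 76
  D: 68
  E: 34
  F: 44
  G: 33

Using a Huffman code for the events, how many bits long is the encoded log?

Build the Huffman tree bottom-up:
G(33) + E(34) → 67
F(44) + B(57) → 101
A(59) + 67 → 126
D(68) + C(76) → 144
101 + 126 → 227
144 + 227 → 371
Total encoded bits = sum of merged weights = 67 + 101 + 126 + 144 + 227 + 371 = 1036.

1036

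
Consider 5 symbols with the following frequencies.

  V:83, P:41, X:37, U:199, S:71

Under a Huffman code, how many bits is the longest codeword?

Merge the two lowest-weight nodes at each step:
X(37) + P(41) → 78
S(71) + 78 → 149
V(83) + 149 → 232
U(199) + 232 → 431
The first pair merged (X, P) ends up deepest, at depth 4.

4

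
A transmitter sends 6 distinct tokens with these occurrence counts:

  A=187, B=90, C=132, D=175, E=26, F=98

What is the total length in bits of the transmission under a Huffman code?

1746

Merge the two smallest weights repeatedly:
combine E(26), B(90) → 116
combine F(98), 116 → 214
combine C(132), D(175) → 307
combine A(187), 214 → 401
combine 307, 401 → 708
Total encoded bits = sum of merged weights = 116 + 214 + 307 + 401 + 708 = 1746.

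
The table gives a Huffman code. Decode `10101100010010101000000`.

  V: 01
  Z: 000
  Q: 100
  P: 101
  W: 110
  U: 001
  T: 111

PVQVUVVZZ

Read left to right; each codeword is recognised as soon as it completes (prefix code):
  101→P | 01→V | 100→Q | 01→V | 001→U | 01→V | 01→V | 000→Z | 000→Z
Decoded message: PVQVUVVZZ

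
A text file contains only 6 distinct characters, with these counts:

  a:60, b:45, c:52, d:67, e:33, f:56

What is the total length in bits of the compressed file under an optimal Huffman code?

812

Merge the two smallest weights repeatedly:
e(33) + b(45) → 78
c(52) + f(56) → 108
a(60) + d(67) → 127
78 + 108 → 186
127 + 186 → 313
Each symbol's bit-cost is frequency × depth; summing gives 812 bits (equivalently 78 + 108 + 127 + 186 + 313).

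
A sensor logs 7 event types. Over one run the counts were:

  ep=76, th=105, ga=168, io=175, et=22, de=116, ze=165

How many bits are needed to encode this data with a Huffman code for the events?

2236

Greedily combine the two least-frequent nodes:
combine et(22), ep(76) → 98
combine 98, th(105) → 203
combine de(116), ze(165) → 281
combine ga(168), io(175) → 343
combine 203, 281 → 484
combine 343, 484 → 827
The encoded length is the sum of every internal node's weight: 98 + 203 + 281 + 343 + 484 + 827 = 2236 bits.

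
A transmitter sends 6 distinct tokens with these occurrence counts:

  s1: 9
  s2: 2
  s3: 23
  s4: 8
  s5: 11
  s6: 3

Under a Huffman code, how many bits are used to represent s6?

Huffman merges, smallest pair first:
s2(2) + s6(3) → 5
5 + s4(8) → 13
s1(9) + s5(11) → 20
13 + 20 → 33
s3(23) + 33 → 56
s6 sits 4 levels below the root, so its codeword is 4 bits.

4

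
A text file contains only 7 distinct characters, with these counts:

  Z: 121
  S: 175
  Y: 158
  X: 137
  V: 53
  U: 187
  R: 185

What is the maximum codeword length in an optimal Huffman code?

4

Merge the two lowest-weight nodes at each step:
combine V(53), Z(121) → 174
combine X(137), Y(158) → 295
combine 174, S(175) → 349
combine R(185), U(187) → 372
combine 295, 349 → 644
combine 372, 644 → 1016
Maximum depth reached is 4.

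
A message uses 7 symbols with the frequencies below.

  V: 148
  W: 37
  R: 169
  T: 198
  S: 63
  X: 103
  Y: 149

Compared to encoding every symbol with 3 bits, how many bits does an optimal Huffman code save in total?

Fixed-length: 3 bits × 867 symbols = 2601 bits.
Huffman merges:
merge W(37) and S(63): 100
merge 100 and X(103): 203
merge V(148) and Y(149): 297
merge R(169) and T(198): 367
merge 203 and 297: 500
merge 367 and 500: 867
Huffman total = 100 + 203 + 297 + 367 + 500 + 867 = 2334 bits.
Saving = 2601 − 2334 = 267 bits.

267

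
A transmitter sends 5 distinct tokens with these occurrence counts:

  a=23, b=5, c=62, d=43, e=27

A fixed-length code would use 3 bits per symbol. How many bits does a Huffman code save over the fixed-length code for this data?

139

Fixed-length: 3 bits × 160 symbols = 480 bits.
Huffman merges:
combine b(5), a(23) → 28
combine e(27), 28 → 55
combine d(43), 55 → 98
combine c(62), 98 → 160
Huffman total = 28 + 55 + 98 + 160 = 341 bits.
Saving = 480 − 341 = 139 bits.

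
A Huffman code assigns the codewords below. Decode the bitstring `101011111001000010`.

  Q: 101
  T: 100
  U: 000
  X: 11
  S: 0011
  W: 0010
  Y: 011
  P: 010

QYXTTW

Read left to right; each codeword is recognised as soon as it completes (prefix code):
  101→Q | 011→Y | 11→X | 100→T | 100→T | 0010→W
Decoded message: QYXTTW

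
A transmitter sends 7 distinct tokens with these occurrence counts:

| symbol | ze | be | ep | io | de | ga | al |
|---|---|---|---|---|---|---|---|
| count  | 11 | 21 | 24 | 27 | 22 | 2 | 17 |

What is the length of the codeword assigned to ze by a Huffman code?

Huffman merges, smallest pair first:
combine ga(2), ze(11) → 13
combine 13, al(17) → 30
combine be(21), de(22) → 43
combine ep(24), io(27) → 51
combine 30, 43 → 73
combine 51, 73 → 124
ze sits 4 levels below the root, so its codeword is 4 bits.

4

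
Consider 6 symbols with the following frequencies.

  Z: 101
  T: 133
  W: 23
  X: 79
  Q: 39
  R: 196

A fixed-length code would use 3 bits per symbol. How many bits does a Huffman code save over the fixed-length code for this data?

Fixed-length: 3 bits × 571 symbols = 1713 bits.
Huffman merges:
W(23) + Q(39) → 62
62 + X(79) → 141
Z(101) + T(133) → 234
141 + R(196) → 337
234 + 337 → 571
Huffman total = 62 + 141 + 234 + 337 + 571 = 1345 bits.
Saving = 1713 − 1345 = 368 bits.

368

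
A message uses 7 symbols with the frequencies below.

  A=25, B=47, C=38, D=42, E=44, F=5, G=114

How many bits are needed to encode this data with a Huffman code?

Merge the two smallest weights repeatedly:
combine F(5), A(25) → 30
combine 30, C(38) → 68
combine D(42), E(44) → 86
combine B(47), 68 → 115
combine 86, G(114) → 200
combine 115, 200 → 315
Total encoded bits = sum of merged weights = 30 + 68 + 86 + 115 + 200 + 315 = 814.

814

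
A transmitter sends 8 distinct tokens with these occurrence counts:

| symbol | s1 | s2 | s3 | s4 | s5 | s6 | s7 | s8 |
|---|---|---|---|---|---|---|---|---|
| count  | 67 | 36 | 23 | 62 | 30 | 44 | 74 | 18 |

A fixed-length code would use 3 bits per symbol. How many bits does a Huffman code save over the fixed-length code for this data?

Fixed-length: 3 bits × 354 symbols = 1062 bits.
Huffman merges:
s8(18) + s3(23) → 41
s5(30) + s2(36) → 66
41 + s6(44) → 85
s4(62) + 66 → 128
s1(67) + s7(74) → 141
85 + 128 → 213
141 + 213 → 354
Huffman total = 41 + 66 + 85 + 128 + 141 + 213 + 354 = 1028 bits.
Saving = 1062 − 1028 = 34 bits.

34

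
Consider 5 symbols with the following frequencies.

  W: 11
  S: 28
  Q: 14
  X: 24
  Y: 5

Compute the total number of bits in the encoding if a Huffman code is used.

180

Build the Huffman tree bottom-up:
merge Y(5) and W(11): 16
merge Q(14) and 16: 30
merge X(24) and S(28): 52
merge 30 and 52: 82
Each symbol's bit-cost is frequency × depth; summing gives 180 bits (equivalently 16 + 30 + 52 + 82).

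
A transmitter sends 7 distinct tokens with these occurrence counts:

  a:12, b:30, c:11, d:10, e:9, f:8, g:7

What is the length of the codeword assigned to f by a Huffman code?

Repeatedly merge the two smallest:
combine g(7), f(8) → 15
combine e(9), d(10) → 19
combine c(11), a(12) → 23
combine 15, 19 → 34
combine 23, b(30) → 53
combine 34, 53 → 87
f sits 3 levels below the root, so its codeword is 3 bits.

3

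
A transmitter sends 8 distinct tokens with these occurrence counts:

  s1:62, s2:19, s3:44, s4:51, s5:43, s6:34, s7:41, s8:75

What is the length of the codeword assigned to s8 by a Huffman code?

2

Repeatedly merge the two smallest:
combine s2(19), s6(34) → 53
combine s7(41), s5(43) → 84
combine s3(44), s4(51) → 95
combine 53, s1(62) → 115
combine s8(75), 84 → 159
combine 95, 115 → 210
combine 159, 210 → 369
The subtree containing s8 is merged 2 times, so code length = 2.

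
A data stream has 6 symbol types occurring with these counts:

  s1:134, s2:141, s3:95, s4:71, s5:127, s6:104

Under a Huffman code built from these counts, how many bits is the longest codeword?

Merge the two lowest-weight nodes at each step:
s4(71) + s3(95) → 166
s6(104) + s5(127) → 231
s1(134) + s2(141) → 275
166 + 231 → 397
275 + 397 → 672
Maximum depth reached is 3.

3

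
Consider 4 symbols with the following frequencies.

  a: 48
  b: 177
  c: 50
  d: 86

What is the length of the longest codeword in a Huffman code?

3

Merge the two lowest-weight nodes at each step:
a(48) + c(50) → 98
d(86) + 98 → 184
b(177) + 184 → 361
The first pair merged (a, c) ends up deepest, at depth 3.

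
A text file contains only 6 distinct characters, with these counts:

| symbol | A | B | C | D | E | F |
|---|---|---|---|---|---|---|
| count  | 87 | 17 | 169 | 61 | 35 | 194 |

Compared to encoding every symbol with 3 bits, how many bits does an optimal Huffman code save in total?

Fixed-length: 3 bits × 563 symbols = 1689 bits.
Huffman merges:
combine B(17), E(35) → 52
combine 52, D(61) → 113
combine A(87), 113 → 200
combine C(169), F(194) → 363
combine 200, 363 → 563
Huffman total = 52 + 113 + 200 + 363 + 563 = 1291 bits.
Saving = 1689 − 1291 = 398 bits.

398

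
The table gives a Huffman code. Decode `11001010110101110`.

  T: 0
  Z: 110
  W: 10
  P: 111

Read left to right; each codeword is recognised as soon as it completes (prefix code):
  110→Z | 0→T | 10→W | 10→W | 110→Z | 10→W | 111→P | 0→T
Decoded message: ZTWWZWPT

ZTWWZWPT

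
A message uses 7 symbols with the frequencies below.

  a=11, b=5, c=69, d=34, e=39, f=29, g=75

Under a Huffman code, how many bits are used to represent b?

Build the tree from the bottom:
combine b(5), a(11) → 16
combine 16, f(29) → 45
combine d(34), e(39) → 73
combine 45, c(69) → 114
combine 73, g(75) → 148
combine 114, 148 → 262
b's leaf is at depth 4, giving a 4-bit codeword.

4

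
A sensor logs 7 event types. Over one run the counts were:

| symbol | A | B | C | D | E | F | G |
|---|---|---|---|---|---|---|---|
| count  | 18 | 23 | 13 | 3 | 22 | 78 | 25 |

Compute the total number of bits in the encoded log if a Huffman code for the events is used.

Merge the two smallest weights repeatedly:
combine D(3), C(13) → 16
combine 16, A(18) → 34
combine E(22), B(23) → 45
combine G(25), 34 → 59
combine 45, 59 → 104
combine F(78), 104 → 182
Each symbol's bit-cost is frequency × depth; summing gives 440 bits (equivalently 16 + 34 + 45 + 59 + 104 + 182).

440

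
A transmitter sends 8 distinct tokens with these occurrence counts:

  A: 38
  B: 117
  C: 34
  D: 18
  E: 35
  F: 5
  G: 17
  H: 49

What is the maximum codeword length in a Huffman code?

Merge the two lowest-weight nodes at each step:
combine F(5), G(17) → 22
combine D(18), 22 → 40
combine C(34), E(35) → 69
combine A(38), 40 → 78
combine H(49), 69 → 118
combine 78, B(117) → 195
combine 118, 195 → 313
The first pair merged (F, G) ends up deepest, at depth 5.

5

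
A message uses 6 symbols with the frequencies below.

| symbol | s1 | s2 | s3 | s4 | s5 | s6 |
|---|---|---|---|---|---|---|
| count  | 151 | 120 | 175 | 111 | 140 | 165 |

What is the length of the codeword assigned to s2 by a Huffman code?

Repeatedly merge the two smallest:
merge s4(111) and s2(120): 231
merge s5(140) and s1(151): 291
merge s6(165) and s3(175): 340
merge 231 and 291: 522
merge 340 and 522: 862
s2 sits 3 levels below the root, so its codeword is 3 bits.

3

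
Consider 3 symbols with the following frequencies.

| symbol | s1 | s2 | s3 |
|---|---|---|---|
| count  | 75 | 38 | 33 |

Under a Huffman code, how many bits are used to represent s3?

Huffman merges, smallest pair first:
combine s3(33), s2(38) → 71
combine 71, s1(75) → 146
s3's leaf is at depth 2, giving a 2-bit codeword.

2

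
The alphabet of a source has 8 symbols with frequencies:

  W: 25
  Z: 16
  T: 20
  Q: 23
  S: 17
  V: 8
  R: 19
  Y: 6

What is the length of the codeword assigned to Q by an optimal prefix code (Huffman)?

3

Build the tree from the bottom:
Y(6) + V(8) → 14
14 + Z(16) → 30
S(17) + R(19) → 36
T(20) + Q(23) → 43
W(25) + 30 → 55
36 + 43 → 79
55 + 79 → 134
The subtree containing Q is merged 3 times, so code length = 3.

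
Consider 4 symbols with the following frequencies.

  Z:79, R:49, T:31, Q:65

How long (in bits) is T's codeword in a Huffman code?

2

Build the tree from the bottom:
combine T(31), R(49) → 80
combine Q(65), Z(79) → 144
combine 80, 144 → 224
The subtree containing T is merged 2 times, so code length = 2.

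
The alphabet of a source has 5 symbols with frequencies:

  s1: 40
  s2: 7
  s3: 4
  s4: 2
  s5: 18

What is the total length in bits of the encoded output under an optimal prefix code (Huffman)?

121

Merge the two smallest weights repeatedly:
merge s4(2) and s3(4): 6
merge 6 and s2(7): 13
merge 13 and s5(18): 31
merge 31 and s1(40): 71
Each symbol's bit-cost is frequency × depth; summing gives 121 bits (equivalently 6 + 13 + 31 + 71).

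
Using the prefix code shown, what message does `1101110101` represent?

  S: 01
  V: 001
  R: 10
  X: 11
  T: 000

Read left to right; each codeword is recognised as soon as it completes (prefix code):
  11→X | 01→S | 11→X | 01→S | 01→S
Decoded message: XSXSS

XSXSS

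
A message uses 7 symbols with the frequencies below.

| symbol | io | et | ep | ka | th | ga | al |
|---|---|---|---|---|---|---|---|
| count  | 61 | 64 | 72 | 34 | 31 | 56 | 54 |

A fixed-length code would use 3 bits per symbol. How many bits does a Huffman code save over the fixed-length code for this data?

72

Fixed-length: 3 bits × 372 symbols = 1116 bits.
Huffman merges:
combine th(31), ka(34) → 65
combine al(54), ga(56) → 110
combine io(61), et(64) → 125
combine 65, ep(72) → 137
combine 110, 125 → 235
combine 137, 235 → 372
Huffman total = 65 + 110 + 125 + 137 + 235 + 372 = 1044 bits.
Saving = 1116 − 1044 = 72 bits.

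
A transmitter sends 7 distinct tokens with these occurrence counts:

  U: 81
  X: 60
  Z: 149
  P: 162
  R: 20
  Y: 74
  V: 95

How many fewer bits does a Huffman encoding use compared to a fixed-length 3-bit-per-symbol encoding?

Fixed-length: 3 bits × 641 symbols = 1923 bits.
Huffman merges:
R(20) + X(60) → 80
Y(74) + 80 → 154
U(81) + V(95) → 176
Z(149) + 154 → 303
P(162) + 176 → 338
303 + 338 → 641
Huffman total = 80 + 154 + 176 + 303 + 338 + 641 = 1692 bits.
Saving = 1923 − 1692 = 231 bits.

231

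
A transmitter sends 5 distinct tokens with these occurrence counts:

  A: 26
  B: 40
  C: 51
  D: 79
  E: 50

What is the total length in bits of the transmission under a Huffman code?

558

Build the Huffman tree bottom-up:
merge A(26) and B(40): 66
merge E(50) and C(51): 101
merge 66 and D(79): 145
merge 101 and 145: 246
Each symbol's bit-cost is frequency × depth; summing gives 558 bits (equivalently 66 + 101 + 145 + 246).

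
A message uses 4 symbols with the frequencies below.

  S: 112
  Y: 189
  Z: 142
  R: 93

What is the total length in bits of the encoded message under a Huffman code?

Greedily combine the two least-frequent nodes:
merge R(93) and S(112): 205
merge Z(142) and Y(189): 331
merge 205 and 331: 536
Each symbol's bit-cost is frequency × depth; summing gives 1072 bits (equivalently 205 + 331 + 536).

1072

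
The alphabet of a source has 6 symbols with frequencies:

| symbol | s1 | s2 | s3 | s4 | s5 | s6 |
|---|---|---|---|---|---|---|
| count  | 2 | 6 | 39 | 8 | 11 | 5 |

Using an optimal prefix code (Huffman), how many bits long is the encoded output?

Greedily combine the two least-frequent nodes:
merge s1(2) and s6(5): 7
merge s2(6) and 7: 13
merge s4(8) and s5(11): 19
merge 13 and 19: 32
merge 32 and s3(39): 71
Each symbol's bit-cost is frequency × depth; summing gives 142 bits (equivalently 7 + 13 + 19 + 32 + 71).

142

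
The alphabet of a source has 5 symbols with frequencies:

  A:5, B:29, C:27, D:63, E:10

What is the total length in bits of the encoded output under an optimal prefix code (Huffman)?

262

Greedily combine the two least-frequent nodes:
combine A(5), E(10) → 15
combine 15, C(27) → 42
combine B(29), 42 → 71
combine D(63), 71 → 134
Each symbol's bit-cost is frequency × depth; summing gives 262 bits (equivalently 15 + 42 + 71 + 134).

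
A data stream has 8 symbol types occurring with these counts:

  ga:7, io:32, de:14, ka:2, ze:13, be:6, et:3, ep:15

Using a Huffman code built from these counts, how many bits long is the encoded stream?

245

Greedily combine the two least-frequent nodes:
combine ka(2), et(3) → 5
combine 5, be(6) → 11
combine ga(7), 11 → 18
combine ze(13), de(14) → 27
combine ep(15), 18 → 33
combine 27, io(32) → 59
combine 33, 59 → 92
Each symbol's bit-cost is frequency × depth; summing gives 245 bits (equivalently 5 + 11 + 18 + 27 + 33 + 59 + 92).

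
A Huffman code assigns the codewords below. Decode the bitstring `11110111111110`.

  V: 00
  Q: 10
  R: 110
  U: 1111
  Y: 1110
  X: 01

Read left to right; each codeword is recognised as soon as it completes (prefix code):
  1111→U | 01→X | 1111→U | 1110→Y
Decoded message: UXUY

UXUY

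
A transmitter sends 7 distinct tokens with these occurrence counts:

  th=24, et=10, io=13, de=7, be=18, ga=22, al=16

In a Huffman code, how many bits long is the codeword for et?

4

Build the tree from the bottom:
merge de(7) and et(10): 17
merge io(13) and al(16): 29
merge 17 and be(18): 35
merge ga(22) and th(24): 46
merge 29 and 35: 64
merge 46 and 64: 110
et sits 4 levels below the root, so its codeword is 4 bits.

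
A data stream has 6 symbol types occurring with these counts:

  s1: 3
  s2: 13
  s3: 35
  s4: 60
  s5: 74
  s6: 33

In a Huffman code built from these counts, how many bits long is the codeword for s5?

Repeatedly merge the two smallest:
merge s1(3) and s2(13): 16
merge 16 and s6(33): 49
merge s3(35) and 49: 84
merge s4(60) and s5(74): 134
merge 84 and 134: 218
s5's leaf is at depth 2, giving a 2-bit codeword.

2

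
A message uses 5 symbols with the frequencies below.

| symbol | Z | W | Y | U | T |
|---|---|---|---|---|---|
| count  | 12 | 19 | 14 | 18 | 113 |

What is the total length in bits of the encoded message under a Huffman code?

Merge the two smallest weights repeatedly:
Z(12) + Y(14) → 26
U(18) + W(19) → 37
26 + 37 → 63
63 + T(113) → 176
Each symbol's bit-cost is frequency × depth; summing gives 302 bits (equivalently 26 + 37 + 63 + 176).

302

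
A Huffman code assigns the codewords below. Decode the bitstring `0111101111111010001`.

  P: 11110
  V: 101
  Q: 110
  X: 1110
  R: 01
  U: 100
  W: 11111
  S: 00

RXWQUR

Read left to right; each codeword is recognised as soon as it completes (prefix code):
  01→R | 1110→X | 11111→W | 110→Q | 100→U | 01→R
Decoded message: RXWQUR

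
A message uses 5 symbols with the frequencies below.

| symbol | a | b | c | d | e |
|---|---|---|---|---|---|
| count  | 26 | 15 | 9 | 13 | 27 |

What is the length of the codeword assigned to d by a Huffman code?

3

Repeatedly merge the two smallest:
c(9) + d(13) → 22
b(15) + 22 → 37
a(26) + e(27) → 53
37 + 53 → 90
d's leaf is at depth 3, giving a 3-bit codeword.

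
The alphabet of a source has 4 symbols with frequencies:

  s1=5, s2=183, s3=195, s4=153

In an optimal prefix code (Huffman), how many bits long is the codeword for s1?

3

Repeatedly merge the two smallest:
s1(5) + s4(153) → 158
158 + s2(183) → 341
s3(195) + 341 → 536
The subtree containing s1 is merged 3 times, so code length = 3.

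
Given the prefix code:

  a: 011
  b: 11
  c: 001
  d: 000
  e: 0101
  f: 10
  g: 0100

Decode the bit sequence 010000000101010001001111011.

Read left to right; each codeword is recognised as soon as it completes (prefix code):
  0100→g | 000→d | 001→c | 0101→e | 000→d | 10→f | 011→a | 11→b | 011→a
Decoded message: gdcedfaba

gdcedfaba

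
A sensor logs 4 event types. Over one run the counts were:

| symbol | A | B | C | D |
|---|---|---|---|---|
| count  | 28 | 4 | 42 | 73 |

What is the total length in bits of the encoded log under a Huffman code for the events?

Greedily combine the two least-frequent nodes:
B(4) + A(28) → 32
32 + C(42) → 74
D(73) + 74 → 147
Each symbol's bit-cost is frequency × depth; summing gives 253 bits (equivalently 32 + 74 + 147).

253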